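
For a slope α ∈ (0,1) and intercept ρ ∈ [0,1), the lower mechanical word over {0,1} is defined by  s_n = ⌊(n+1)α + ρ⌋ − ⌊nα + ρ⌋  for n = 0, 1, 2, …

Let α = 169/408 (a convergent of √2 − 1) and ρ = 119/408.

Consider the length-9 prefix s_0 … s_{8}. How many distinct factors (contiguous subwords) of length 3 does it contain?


t_n = ⌊(n·169+119)/408⌋ for n = 0 … 9:
  n=0…9: ⌊119/408⌋=0 ⌊288/408⌋=0 ⌊457/408⌋=1 ⌊626/408⌋=1 ⌊795/408⌋=1 ⌊964/408⌋=2 ⌊1133/408⌋=2 ⌊1302/408⌋=3 ⌊1471/408⌋=3 ⌊1640/408⌋=4
s_n = t_(n+1) − t_n for n = 0 … 8 gives
prefix = 010010101
slide a length-3 window over [0..2] … [6..8] (7 windows); first occurrence of each distinct factor:
  [  0..  2] 010
  [  1..  3] 100
  [  2..  4] 001
  [  4..  6] 101
  (the other 3 windows repeat one of these)
distinct factors: {001, 010, 100, 101}
count = 4  (Sturmian bound for length 3 is 4)

4


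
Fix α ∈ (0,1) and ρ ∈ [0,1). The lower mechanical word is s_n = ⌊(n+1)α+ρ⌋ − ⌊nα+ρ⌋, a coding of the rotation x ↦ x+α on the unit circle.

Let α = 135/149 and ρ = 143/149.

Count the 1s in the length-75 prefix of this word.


#1s = Σ_{n=0}^{74} s_n = Σ_{n=0}^{74} (⌊(n+1)α+ρ⌋ − ⌊nα+ρ⌋)
the sum telescopes: every ⌊nα+ρ⌋ with 0 < n < 75 appears once with + and once with −, leaving ⌊75α+ρ⌋ − ⌊0·α+ρ⌋
75α + ρ = (75·135 + 143) / 149 = 10268/149
ρ = 143/149
⌊10268/149⌋ = 68,  ⌊143/149⌋ = 0
#1s = 68 − 0 = 68

68


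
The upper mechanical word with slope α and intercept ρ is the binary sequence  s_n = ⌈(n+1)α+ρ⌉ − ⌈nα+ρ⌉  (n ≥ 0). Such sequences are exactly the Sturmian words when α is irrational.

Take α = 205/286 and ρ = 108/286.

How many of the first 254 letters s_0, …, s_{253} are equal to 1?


182

#1s = Σ_{n=0}^{253} s_n = Σ_{n=0}^{253} (⌈(n+1)α+ρ⌉ − ⌈nα+ρ⌉)
the sum telescopes: every ⌈nα+ρ⌉ with 0 < n < 254 appears once with + and once with −, leaving ⌈254α+ρ⌉ − ⌈0·α+ρ⌉
254α + ρ = (254·205 + 108) / 286 = 52178/286
ρ = 108/286
⌈52178/286⌉ = 183,  ⌈108/286⌉ = 1
#1s = 183 − 1 = 182


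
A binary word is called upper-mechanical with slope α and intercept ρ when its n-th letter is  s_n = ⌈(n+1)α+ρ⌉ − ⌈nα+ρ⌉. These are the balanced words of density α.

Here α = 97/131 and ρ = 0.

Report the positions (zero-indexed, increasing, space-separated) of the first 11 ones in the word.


n=0: ⌈97/131⌉−⌈0/131⌉ = 1−0 = 1  ← one
n=1: ⌈194/131⌉−⌈97/131⌉ = 2−1 = 1  ← one
n=2: ⌈291/131⌉−⌈194/131⌉ = 3−2 = 1  ← one
n=3: ⌈388/131⌉−⌈291/131⌉ = 3−3 = 0
n=4: ⌈485/131⌉−⌈388/131⌉ = 4−3 = 1  ← one
n=5: ⌈582/131⌉−⌈485/131⌉ = 5−4 = 1  ← one
n=6: ⌈679/131⌉−⌈582/131⌉ = 6−5 = 1  ← one
n=7: ⌈776/131⌉−⌈679/131⌉ = 6−6 = 0
n=8: ⌈873/131⌉−⌈776/131⌉ = 7−6 = 1  ← one
n=9: ⌈970/131⌉−⌈873/131⌉ = 8−7 = 1  ← one
n=10: ⌈1067/131⌉−⌈970/131⌉ = 9−8 = 1  ← one
n=11: ⌈1164/131⌉−⌈1067/131⌉ = 9−9 = 0
n=12: ⌈1261/131⌉−⌈1164/131⌉ = 10−9 = 1  ← one
n=13: ⌈1358/131⌉−⌈1261/131⌉ = 11−10 = 1  ← one
positions of the first 11 ones: 0 1 2 4 5 6 8 9 10 12 13

0 1 2 4 5 6 8 9 10 12 13


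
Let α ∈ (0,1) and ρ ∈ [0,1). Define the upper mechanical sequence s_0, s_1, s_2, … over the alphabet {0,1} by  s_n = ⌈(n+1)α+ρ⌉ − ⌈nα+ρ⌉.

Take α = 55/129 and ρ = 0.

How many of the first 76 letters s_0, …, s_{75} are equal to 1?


33

#1s = Σ_{n=0}^{75} s_n = Σ_{n=0}^{75} (⌈(n+1)α+ρ⌉ − ⌈nα+ρ⌉)
the sum telescopes: every ⌈nα+ρ⌉ with 0 < n < 76 appears once with + and once with −, leaving ⌈76α+ρ⌉ − ⌈0·α+ρ⌉
76α + ρ = (76·55) / 129 = 4180/129
ρ = 0/129
⌈4180/129⌉ = 33,  ⌈0/129⌉ = 0
#1s = 33 − 0 = 33


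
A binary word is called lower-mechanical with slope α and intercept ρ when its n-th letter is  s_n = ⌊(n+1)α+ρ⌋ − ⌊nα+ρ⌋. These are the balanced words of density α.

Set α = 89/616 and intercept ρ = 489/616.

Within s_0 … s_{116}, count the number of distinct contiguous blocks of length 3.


4

t_n = ⌊(n·89+489)/616⌋ for n = 0 … 117:
  n=0…9: ⌊489/616⌋=0 ⌊578/616⌋=0 ⌊667/616⌋=1 ⌊756/616⌋=1 ⌊845/616⌋=1 ⌊934/616⌋=1 ⌊1023/616⌋=1 ⌊1112/616⌋=1 ⌊1201/616⌋=1 ⌊1290/616⌋=2
  n=10…19: ⌊1379/616⌋=2 ⌊1468/616⌋=2 ⌊1557/616⌋=2 ⌊1646/616⌋=2 ⌊1735/616⌋=2 ⌊1824/616⌋=2 ⌊1913/616⌋=3 ⌊2002/616⌋=3 ⌊2091/616⌋=3 ⌊2180/616⌋=3
  n=20…29: ⌊2269/616⌋=3 ⌊2358/616⌋=3 ⌊2447/616⌋=3 ⌊2536/616⌋=4 ⌊2625/616⌋=4 ⌊2714/616⌋=4 ⌊2803/616⌋=4 ⌊2892/616⌋=4 ⌊2981/616⌋=4 ⌊3070/616⌋=4
  n=30…39: ⌊3159/616⌋=5 ⌊3248/616⌋=5 ⌊3337/616⌋=5 ⌊3426/616⌋=5 ⌊3515/616⌋=5 ⌊3604/616⌋=5 ⌊3693/616⌋=5 ⌊3782/616⌋=6 ⌊3871/616⌋=6 ⌊3960/616⌋=6
  n=40…49: ⌊4049/616⌋=6 ⌊4138/616⌋=6 ⌊4227/616⌋=6 ⌊4316/616⌋=7 ⌊4405/616⌋=7 ⌊4494/616⌋=7 ⌊4583/616⌋=7 ⌊4672/616⌋=7 ⌊4761/616⌋=7 ⌊4850/616⌋=7
  n=50…59: ⌊4939/616⌋=8 ⌊5028/616⌋=8 ⌊5117/616⌋=8 ⌊5206/616⌋=8 ⌊5295/616⌋=8 ⌊5384/616⌋=8 ⌊5473/616⌋=8 ⌊5562/616⌋=9 ⌊5651/616⌋=9 ⌊5740/616⌋=9
  n=60…69: ⌊5829/616⌋=9 ⌊5918/616⌋=9 ⌊6007/616⌋=9 ⌊6096/616⌋=9 ⌊6185/616⌋=10 ⌊6274/616⌋=10 ⌊6363/616⌋=10 ⌊6452/616⌋=10 ⌊6541/616⌋=10 ⌊6630/616⌋=10
  n=70…79: ⌊6719/616⌋=10 ⌊6808/616⌋=11 ⌊6897/616⌋=11 ⌊6986/616⌋=11 ⌊7075/616⌋=11 ⌊7164/616⌋=11 ⌊7253/616⌋=11 ⌊7342/616⌋=11 ⌊7431/616⌋=12 ⌊7520/616⌋=12
  n=80…89: ⌊7609/616⌋=12 ⌊7698/616⌋=12 ⌊7787/616⌋=12 ⌊7876/616⌋=12 ⌊7965/616⌋=12 ⌊8054/616⌋=13 ⌊8143/616⌋=13 ⌊8232/616⌋=13 ⌊8321/616⌋=13 ⌊8410/616⌋=13
  n=90…99: ⌊8499/616⌋=13 ⌊8588/616⌋=13 ⌊8677/616⌋=14 ⌊8766/616⌋=14 ⌊8855/616⌋=14 ⌊8944/616⌋=14 ⌊9033/616⌋=14 ⌊9122/616⌋=14 ⌊9211/616⌋=14 ⌊9300/616⌋=15
  n=100…109: ⌊9389/616⌋=15 ⌊9478/616⌋=15 ⌊9567/616⌋=15 ⌊9656/616⌋=15 ⌊9745/616⌋=15 ⌊9834/616⌋=15 ⌊9923/616⌋=16 ⌊10012/616⌋=16 ⌊10101/616⌋=16 ⌊10190/616⌋=16
  n=110…117: ⌊10279/616⌋=16 ⌊10368/616⌋=16 ⌊10457/616⌋=16 ⌊10546/616⌋=17 ⌊10635/616⌋=17 ⌊10724/616⌋=17 ⌊10813/616⌋=17 ⌊10902/616⌋=17
s_n = t_(n+1) − t_n for n = 0 … 116 gives
prefix = 010000001000000100000010000001000000100000100000010000001000000100000010000001000000100000010000001000000100000010000
slide a length-3 window over [0..2] … [114..116] (115 windows); first occurrence of each distinct factor:
  [  0..  2] 010
  [  1..  3] 100
  [  2..  4] 000
  [  6..  8] 001
  (the other 111 windows repeat one of these)
distinct factors: {000, 001, 010, 100}
count = 4  (Sturmian bound for length 3 is 4)


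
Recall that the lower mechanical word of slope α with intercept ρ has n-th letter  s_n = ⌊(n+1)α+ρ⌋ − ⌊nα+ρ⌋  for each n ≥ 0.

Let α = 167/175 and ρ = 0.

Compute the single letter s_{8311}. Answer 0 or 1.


(n+1)α + ρ = (8312·167) / 175 = 1388104/175
nα + ρ     = (8311·167) / 175 = 1387937/175
⌊1388104/175⌋ = 7932,  ⌊1387937/175⌋ = 7931
s_{8311} = 7932 − 7931 = 1

1


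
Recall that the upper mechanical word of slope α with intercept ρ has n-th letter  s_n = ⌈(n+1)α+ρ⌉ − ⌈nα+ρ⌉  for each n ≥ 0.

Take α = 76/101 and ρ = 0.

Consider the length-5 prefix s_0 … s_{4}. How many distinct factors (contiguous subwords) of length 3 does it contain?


t_n = ⌈(n·76)/101⌉ for n = 0 … 5:
  n=0…5: ⌈0/101⌉=0 ⌈76/101⌉=1 ⌈152/101⌉=2 ⌈228/101⌉=3 ⌈304/101⌉=4 ⌈380/101⌉=4
s_n = t_(n+1) − t_n for n = 0 … 4 gives
prefix = 11110
slide a length-3 window over [0..2] … [2..4] (3 windows); first occurrence of each distinct factor:
  [  0..  2] 111
  [  2..  4] 110
  (the other 1 window repeats one of these)
distinct factors: {110, 111}
count = 2  (Sturmian bound for length 3 is 4)

2


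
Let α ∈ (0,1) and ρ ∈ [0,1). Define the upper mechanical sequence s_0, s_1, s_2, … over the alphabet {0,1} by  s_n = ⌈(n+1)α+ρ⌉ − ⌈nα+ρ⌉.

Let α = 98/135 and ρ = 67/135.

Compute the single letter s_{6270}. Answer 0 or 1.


0

(n+1)α + ρ = (6271·98 + 67) / 135 = 614625/135
nα + ρ     = (6270·98 + 67) / 135 = 614527/135
⌈614625/135⌉ = 4553,  ⌈614527/135⌉ = 4553
s_{6270} = 4553 − 4553 = 0


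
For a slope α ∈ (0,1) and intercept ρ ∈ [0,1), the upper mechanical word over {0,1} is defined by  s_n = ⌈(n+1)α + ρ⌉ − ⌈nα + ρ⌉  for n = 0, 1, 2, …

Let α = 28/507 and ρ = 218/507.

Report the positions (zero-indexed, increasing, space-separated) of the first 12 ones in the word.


n=0: ⌈246/507⌉−⌈218/507⌉ = 1−1 = 0
n=1: ⌈274/507⌉−⌈246/507⌉ = 1−1 = 0
  …
n=10: ⌈526/507⌉−⌈498/507⌉ = 2−1 = 1  ← one
n=11: ⌈554/507⌉−⌈526/507⌉ = 2−2 = 0
n=12: ⌈582/507⌉−⌈554/507⌉ = 2−2 = 0
  …
n=28: ⌈1030/507⌉−⌈1002/507⌉ = 3−2 = 1  ← one
n=29: ⌈1058/507⌉−⌈1030/507⌉ = 3−3 = 0
n=30: ⌈1086/507⌉−⌈1058/507⌉ = 3−3 = 0
  …
n=46: ⌈1534/507⌉−⌈1506/507⌉ = 4−3 = 1  ← one
n=47: ⌈1562/507⌉−⌈1534/507⌉ = 4−4 = 0
n=48: ⌈1590/507⌉−⌈1562/507⌉ = 4−4 = 0
  …
n=64: ⌈2038/507⌉−⌈2010/507⌉ = 5−4 = 1  ← one
n=65: ⌈2066/507⌉−⌈2038/507⌉ = 5−5 = 0
n=66: ⌈2094/507⌉−⌈2066/507⌉ = 5−5 = 0
  …
n=82: ⌈2542/507⌉−⌈2514/507⌉ = 6−5 = 1  ← one
n=83: ⌈2570/507⌉−⌈2542/507⌉ = 6−6 = 0
n=84: ⌈2598/507⌉−⌈2570/507⌉ = 6−6 = 0
  …
n=100: ⌈3046/507⌉−⌈3018/507⌉ = 7−6 = 1  ← one
n=101: ⌈3074/507⌉−⌈3046/507⌉ = 7−7 = 0
n=102: ⌈3102/507⌉−⌈3074/507⌉ = 7−7 = 0
  …
n=118: ⌈3550/507⌉−⌈3522/507⌉ = 8−7 = 1  ← one
n=119: ⌈3578/507⌉−⌈3550/507⌉ = 8−8 = 0
n=120: ⌈3606/507⌉−⌈3578/507⌉ = 8−8 = 0
  …
n=137: ⌈4082/507⌉−⌈4054/507⌉ = 9−8 = 1  ← one
n=138: ⌈4110/507⌉−⌈4082/507⌉ = 9−9 = 0
n=139: ⌈4138/507⌉−⌈4110/507⌉ = 9−9 = 0
  …
n=155: ⌈4586/507⌉−⌈4558/507⌉ = 10−9 = 1  ← one
n=156: ⌈4614/507⌉−⌈4586/507⌉ = 10−10 = 0
n=157: ⌈4642/507⌉−⌈4614/507⌉ = 10−10 = 0
  …
n=173: ⌈5090/507⌉−⌈5062/507⌉ = 11−10 = 1  ← one
n=174: ⌈5118/507⌉−⌈5090/507⌉ = 11−11 = 0
n=175: ⌈5146/507⌉−⌈5118/507⌉ = 11−11 = 0
  …
n=191: ⌈5594/507⌉−⌈5566/507⌉ = 12−11 = 1  ← one
n=192: ⌈5622/507⌉−⌈5594/507⌉ = 12−12 = 0
n=193: ⌈5650/507⌉−⌈5622/507⌉ = 12−12 = 0
  …
n=209: ⌈6098/507⌉−⌈6070/507⌉ = 13−12 = 1  ← one
positions of the first 12 ones: 10 28 46 64 82 100 118 137 155 173 191 209

10 28 46 64 82 100 118 137 155 173 191 209


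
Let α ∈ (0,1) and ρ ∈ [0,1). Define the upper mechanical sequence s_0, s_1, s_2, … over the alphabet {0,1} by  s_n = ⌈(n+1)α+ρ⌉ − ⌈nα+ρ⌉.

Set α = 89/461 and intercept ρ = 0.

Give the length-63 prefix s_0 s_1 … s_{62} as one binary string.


n=0: ⌈(1·89)/461⌉ − ⌈(0·89)/461⌉ = ⌈89/461⌉ − ⌈0/461⌉ = 1 − 0 = 1
n=1: ⌈(2·89)/461⌉ − ⌈(1·89)/461⌉ = ⌈178/461⌉ − ⌈89/461⌉ = 1 − 1 = 0
n=2: ⌈(3·89)/461⌉ − ⌈(2·89)/461⌉ = ⌈267/461⌉ − ⌈178/461⌉ = 1 − 1 = 0
n=3: ⌈(4·89)/461⌉ − ⌈(3·89)/461⌉ = ⌈356/461⌉ − ⌈267/461⌉ = 1 − 1 = 0
n=4: ⌈(5·89)/461⌉ − ⌈(4·89)/461⌉ = ⌈445/461⌉ − ⌈356/461⌉ = 1 − 1 = 0
n=5: ⌈(6·89)/461⌉ − ⌈(5·89)/461⌉ = ⌈534/461⌉ − ⌈445/461⌉ = 2 − 1 = 1
n=6: ⌈(7·89)/461⌉ − ⌈(6·89)/461⌉ = ⌈623/461⌉ − ⌈534/461⌉ = 2 − 2 = 0
n=7: ⌈(8·89)/461⌉ − ⌈(7·89)/461⌉ = ⌈712/461⌉ − ⌈623/461⌉ = 2 − 2 = 0
n=8: ⌈(9·89)/461⌉ − ⌈(8·89)/461⌉ = ⌈801/461⌉ − ⌈712/461⌉ = 2 − 2 = 0
n=9: ⌈(10·89)/461⌉ − ⌈(9·89)/461⌉ = ⌈890/461⌉ − ⌈801/461⌉ = 2 − 2 = 0
n=10: ⌈(11·89)/461⌉ − ⌈(10·89)/461⌉ = ⌈979/461⌉ − ⌈890/461⌉ = 3 − 2 = 1
n=11: ⌈(12·89)/461⌉ − ⌈(11·89)/461⌉ = ⌈1068/461⌉ − ⌈979/461⌉ = 3 − 3 = 0
n=12: ⌈(13·89)/461⌉ − ⌈(12·89)/461⌉ = ⌈1157/461⌉ − ⌈1068/461⌉ = 3 − 3 = 0
n=13: ⌈(14·89)/461⌉ − ⌈(13·89)/461⌉ = ⌈1246/461⌉ − ⌈1157/461⌉ = 3 − 3 = 0
n=14: ⌈(15·89)/461⌉ − ⌈(14·89)/461⌉ = ⌈1335/461⌉ − ⌈1246/461⌉ = 3 − 3 = 0
n=15: ⌈(16·89)/461⌉ − ⌈(15·89)/461⌉ = ⌈1424/461⌉ − ⌈1335/461⌉ = 4 − 3 = 1
n=16: ⌈(17·89)/461⌉ − ⌈(16·89)/461⌉ = ⌈1513/461⌉ − ⌈1424/461⌉ = 4 − 4 = 0
n=17: ⌈(18·89)/461⌉ − ⌈(17·89)/461⌉ = ⌈1602/461⌉ − ⌈1513/461⌉ = 4 − 4 = 0
n=18: ⌈(19·89)/461⌉ − ⌈(18·89)/461⌉ = ⌈1691/461⌉ − ⌈1602/461⌉ = 4 − 4 = 0
n=19: ⌈(20·89)/461⌉ − ⌈(19·89)/461⌉ = ⌈1780/461⌉ − ⌈1691/461⌉ = 4 − 4 = 0
n=20: ⌈(21·89)/461⌉ − ⌈(20·89)/461⌉ = ⌈1869/461⌉ − ⌈1780/461⌉ = 5 − 4 = 1
n=21: ⌈(22·89)/461⌉ − ⌈(21·89)/461⌉ = ⌈1958/461⌉ − ⌈1869/461⌉ = 5 − 5 = 0
n=22: ⌈(23·89)/461⌉ − ⌈(22·89)/461⌉ = ⌈2047/461⌉ − ⌈1958/461⌉ = 5 − 5 = 0
n=23: ⌈(24·89)/461⌉ − ⌈(23·89)/461⌉ = ⌈2136/461⌉ − ⌈2047/461⌉ = 5 − 5 = 0
n=24: ⌈(25·89)/461⌉ − ⌈(24·89)/461⌉ = ⌈2225/461⌉ − ⌈2136/461⌉ = 5 − 5 = 0
n=25: ⌈(26·89)/461⌉ − ⌈(25·89)/461⌉ = ⌈2314/461⌉ − ⌈2225/461⌉ = 6 − 5 = 1
n=26: ⌈(27·89)/461⌉ − ⌈(26·89)/461⌉ = ⌈2403/461⌉ − ⌈2314/461⌉ = 6 − 6 = 0
n=27: ⌈(28·89)/461⌉ − ⌈(27·89)/461⌉ = ⌈2492/461⌉ − ⌈2403/461⌉ = 6 − 6 = 0
n=28: ⌈(29·89)/461⌉ − ⌈(28·89)/461⌉ = ⌈2581/461⌉ − ⌈2492/461⌉ = 6 − 6 = 0
n=29: ⌈(30·89)/461⌉ − ⌈(29·89)/461⌉ = ⌈2670/461⌉ − ⌈2581/461⌉ = 6 − 6 = 0
n=30: ⌈(31·89)/461⌉ − ⌈(30·89)/461⌉ = ⌈2759/461⌉ − ⌈2670/461⌉ = 6 − 6 = 0
n=31: ⌈(32·89)/461⌉ − ⌈(31·89)/461⌉ = ⌈2848/461⌉ − ⌈2759/461⌉ = 7 − 6 = 1
n=32: ⌈(33·89)/461⌉ − ⌈(32·89)/461⌉ = ⌈2937/461⌉ − ⌈2848/461⌉ = 7 − 7 = 0
n=33: ⌈(34·89)/461⌉ − ⌈(33·89)/461⌉ = ⌈3026/461⌉ − ⌈2937/461⌉ = 7 − 7 = 0
n=34: ⌈(35·89)/461⌉ − ⌈(34·89)/461⌉ = ⌈3115/461⌉ − ⌈3026/461⌉ = 7 − 7 = 0
n=35: ⌈(36·89)/461⌉ − ⌈(35·89)/461⌉ = ⌈3204/461⌉ − ⌈3115/461⌉ = 7 − 7 = 0
n=36: ⌈(37·89)/461⌉ − ⌈(36·89)/461⌉ = ⌈3293/461⌉ − ⌈3204/461⌉ = 8 − 7 = 1
n=37: ⌈(38·89)/461⌉ − ⌈(37·89)/461⌉ = ⌈3382/461⌉ − ⌈3293/461⌉ = 8 − 8 = 0
n=38: ⌈(39·89)/461⌉ − ⌈(38·89)/461⌉ = ⌈3471/461⌉ − ⌈3382/461⌉ = 8 − 8 = 0
n=39: ⌈(40·89)/461⌉ − ⌈(39·89)/461⌉ = ⌈3560/461⌉ − ⌈3471/461⌉ = 8 − 8 = 0
n=40: ⌈(41·89)/461⌉ − ⌈(40·89)/461⌉ = ⌈3649/461⌉ − ⌈3560/461⌉ = 8 − 8 = 0
n=41: ⌈(42·89)/461⌉ − ⌈(41·89)/461⌉ = ⌈3738/461⌉ − ⌈3649/461⌉ = 9 − 8 = 1
n=42: ⌈(43·89)/461⌉ − ⌈(42·89)/461⌉ = ⌈3827/461⌉ − ⌈3738/461⌉ = 9 − 9 = 0
n=43: ⌈(44·89)/461⌉ − ⌈(43·89)/461⌉ = ⌈3916/461⌉ − ⌈3827/461⌉ = 9 − 9 = 0
n=44: ⌈(45·89)/461⌉ − ⌈(44·89)/461⌉ = ⌈4005/461⌉ − ⌈3916/461⌉ = 9 − 9 = 0
n=45: ⌈(46·89)/461⌉ − ⌈(45·89)/461⌉ = ⌈4094/461⌉ − ⌈4005/461⌉ = 9 − 9 = 0
n=46: ⌈(47·89)/461⌉ − ⌈(46·89)/461⌉ = ⌈4183/461⌉ − ⌈4094/461⌉ = 10 − 9 = 1
n=47: ⌈(48·89)/461⌉ − ⌈(47·89)/461⌉ = ⌈4272/461⌉ − ⌈4183/461⌉ = 10 − 10 = 0
n=48: ⌈(49·89)/461⌉ − ⌈(48·89)/461⌉ = ⌈4361/461⌉ − ⌈4272/461⌉ = 10 − 10 = 0
n=49: ⌈(50·89)/461⌉ − ⌈(49·89)/461⌉ = ⌈4450/461⌉ − ⌈4361/461⌉ = 10 − 10 = 0
n=50: ⌈(51·89)/461⌉ − ⌈(50·89)/461⌉ = ⌈4539/461⌉ − ⌈4450/461⌉ = 10 − 10 = 0
n=51: ⌈(52·89)/461⌉ − ⌈(51·89)/461⌉ = ⌈4628/461⌉ − ⌈4539/461⌉ = 11 − 10 = 1
n=52: ⌈(53·89)/461⌉ − ⌈(52·89)/461⌉ = ⌈4717/461⌉ − ⌈4628/461⌉ = 11 − 11 = 0
n=53: ⌈(54·89)/461⌉ − ⌈(53·89)/461⌉ = ⌈4806/461⌉ − ⌈4717/461⌉ = 11 − 11 = 0
n=54: ⌈(55·89)/461⌉ − ⌈(54·89)/461⌉ = ⌈4895/461⌉ − ⌈4806/461⌉ = 11 − 11 = 0
n=55: ⌈(56·89)/461⌉ − ⌈(55·89)/461⌉ = ⌈4984/461⌉ − ⌈4895/461⌉ = 11 − 11 = 0
n=56: ⌈(57·89)/461⌉ − ⌈(56·89)/461⌉ = ⌈5073/461⌉ − ⌈4984/461⌉ = 12 − 11 = 1
n=57: ⌈(58·89)/461⌉ − ⌈(57·89)/461⌉ = ⌈5162/461⌉ − ⌈5073/461⌉ = 12 − 12 = 0
n=58: ⌈(59·89)/461⌉ − ⌈(58·89)/461⌉ = ⌈5251/461⌉ − ⌈5162/461⌉ = 12 − 12 = 0
n=59: ⌈(60·89)/461⌉ − ⌈(59·89)/461⌉ = ⌈5340/461⌉ − ⌈5251/461⌉ = 12 − 12 = 0
n=60: ⌈(61·89)/461⌉ − ⌈(60·89)/461⌉ = ⌈5429/461⌉ − ⌈5340/461⌉ = 12 − 12 = 0
n=61: ⌈(62·89)/461⌉ − ⌈(61·89)/461⌉ = ⌈5518/461⌉ − ⌈5429/461⌉ = 12 − 12 = 0
n=62: ⌈(63·89)/461⌉ − ⌈(62·89)/461⌉ = ⌈5607/461⌉ − ⌈5518/461⌉ = 13 − 12 = 1

100001000010000100001000010000010000100001000010000100001000001


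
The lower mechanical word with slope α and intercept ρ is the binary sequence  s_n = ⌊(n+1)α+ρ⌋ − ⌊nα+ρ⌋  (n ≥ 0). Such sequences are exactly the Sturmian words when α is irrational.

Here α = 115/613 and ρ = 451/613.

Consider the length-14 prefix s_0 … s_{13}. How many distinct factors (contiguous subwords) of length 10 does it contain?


5

t_n = ⌊(n·115+451)/613⌋ for n = 0 … 14:
  n=0…9: ⌊451/613⌋=0 ⌊566/613⌋=0 ⌊681/613⌋=1 ⌊796/613⌋=1 ⌊911/613⌋=1 ⌊1026/613⌋=1 ⌊1141/613⌋=1 ⌊1256/613⌋=2 ⌊1371/613⌋=2 ⌊1486/613⌋=2
  n=10…14: ⌊1601/613⌋=2 ⌊1716/613⌋=2 ⌊1831/613⌋=2 ⌊1946/613⌋=3 ⌊2061/613⌋=3
s_n = t_(n+1) − t_n for n = 0 … 13 gives
prefix = 01000010000010
slide a length-10 window over [0..9] … [4..13] (5 windows); first occurrence of each distinct factor:
  [  0..  9] 0100001000
  [  1.. 10] 1000010000
  [  2.. 11] 0000100000
  [  3.. 12] 0001000001
  [  4.. 13] 0010000010
distinct factors: {0000100000, 0001000001, 0010000010, 0100001000, 1000010000}
count = 5  (Sturmian bound for length 10 is 11)


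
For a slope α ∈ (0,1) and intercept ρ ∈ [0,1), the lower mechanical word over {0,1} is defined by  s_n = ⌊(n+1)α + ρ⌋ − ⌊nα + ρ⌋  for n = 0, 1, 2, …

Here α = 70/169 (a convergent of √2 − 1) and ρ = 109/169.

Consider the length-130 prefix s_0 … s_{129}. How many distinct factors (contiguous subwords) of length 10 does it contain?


t_n = ⌊(n·70+109)/169⌋ for n = 0 … 130:
  n=0…9: ⌊109/169⌋=0 ⌊179/169⌋=1 ⌊249/169⌋=1 ⌊319/169⌋=1 ⌊389/169⌋=2 ⌊459/169⌋=2 ⌊529/169⌋=3 ⌊599/169⌋=3 ⌊669/169⌋=3 ⌊739/169⌋=4
  n=10…19: ⌊809/169⌋=4 ⌊879/169⌋=5 ⌊949/169⌋=5 ⌊1019/169⌋=6 ⌊1089/169⌋=6 ⌊1159/169⌋=6 ⌊1229/169⌋=7 ⌊1299/169⌋=7 ⌊1369/169⌋=8 ⌊1439/169⌋=8
  n=20…29: ⌊1509/169⌋=8 ⌊1579/169⌋=9 ⌊1649/169⌋=9 ⌊1719/169⌋=10 ⌊1789/169⌋=10 ⌊1859/169⌋=11 ⌊1929/169⌋=11 ⌊1999/169⌋=11 ⌊2069/169⌋=12 ⌊2139/169⌋=12
  n=30…39: ⌊2209/169⌋=13 ⌊2279/169⌋=13 ⌊2349/169⌋=13 ⌊2419/169⌋=14 ⌊2489/169⌋=14 ⌊2559/169⌋=15 ⌊2629/169⌋=15 ⌊2699/169⌋=15 ⌊2769/169⌋=16 ⌊2839/169⌋=16
  n=40…49: ⌊2909/169⌋=17 ⌊2979/169⌋=17 ⌊3049/169⌋=18 ⌊3119/169⌋=18 ⌊3189/169⌋=18 ⌊3259/169⌋=19 ⌊3329/169⌋=19 ⌊3399/169⌋=20 ⌊3469/169⌋=20 ⌊3539/169⌋=20
  n=50…59: ⌊3609/169⌋=21 ⌊3679/169⌋=21 ⌊3749/169⌋=22 ⌊3819/169⌋=22 ⌊3889/169⌋=23 ⌊3959/169⌋=23 ⌊4029/169⌋=23 ⌊4099/169⌋=24 ⌊4169/169⌋=24 ⌊4239/169⌋=25
  n=60…69: ⌊4309/169⌋=25 ⌊4379/169⌋=25 ⌊4449/169⌋=26 ⌊4519/169⌋=26 ⌊4589/169⌋=27 ⌊4659/169⌋=27 ⌊4729/169⌋=27 ⌊4799/169⌋=28 ⌊4869/169⌋=28 ⌊4939/169⌋=29
  n=70…79: ⌊5009/169⌋=29 ⌊5079/169⌋=30 ⌊5149/169⌋=30 ⌊5219/169⌋=30 ⌊5289/169⌋=31 ⌊5359/169⌋=31 ⌊5429/169⌋=32 ⌊5499/169⌋=32 ⌊5569/169⌋=32 ⌊5639/169⌋=33
  n=80…89: ⌊5709/169⌋=33 ⌊5779/169⌋=34 ⌊5849/169⌋=34 ⌊5919/169⌋=35 ⌊5989/169⌋=35 ⌊6059/169⌋=35 ⌊6129/169⌋=36 ⌊6199/169⌋=36 ⌊6269/169⌋=37 ⌊6339/169⌋=37
  n=90…99: ⌊6409/169⌋=37 ⌊6479/169⌋=38 ⌊6549/169⌋=38 ⌊6619/169⌋=39 ⌊6689/169⌋=39 ⌊6759/169⌋=39 ⌊6829/169⌋=40 ⌊6899/169⌋=40 ⌊6969/169⌋=41 ⌊7039/169⌋=41
  n=100…109: ⌊7109/169⌋=42 ⌊7179/169⌋=42 ⌊7249/169⌋=42 ⌊7319/169⌋=43 ⌊7389/169⌋=43 ⌊7459/169⌋=44 ⌊7529/169⌋=44 ⌊7599/169⌋=44 ⌊7669/169⌋=45 ⌊7739/169⌋=45
  n=110…119: ⌊7809/169⌋=46 ⌊7879/169⌋=46 ⌊7949/169⌋=47 ⌊8019/169⌋=47 ⌊8089/169⌋=47 ⌊8159/169⌋=48 ⌊8229/169⌋=48 ⌊8299/169⌋=49 ⌊8369/169⌋=49 ⌊8439/169⌋=49
  n=120…129: ⌊8509/169⌋=50 ⌊8579/169⌋=50 ⌊8649/169⌋=51 ⌊8719/169⌋=51 ⌊8789/169⌋=52 ⌊8859/169⌋=52 ⌊8929/169⌋=52 ⌊8999/169⌋=53 ⌊9069/169⌋=53 ⌊9139/169⌋=54
  n=130: ⌊9209/169⌋=54
s_n = t_(n+1) − t_n for n = 0 … 129 gives
prefix = 1001010010101001010010101001010010100101010010100101010010100101001010100101001010100101001010010101001010010101001010010101001010
slide a length-10 window over [0..9] … [120..129] (121 windows); first occurrence of each distinct factor:
  [  0..  9] 1001010010
  [  1.. 10] 0010100101
  [  2.. 11] 0101001010
  [  3.. 12] 1010010101
  [  4.. 13] 0100101010
  [  5.. 14] 1001010100
  [  6.. 15] 0010101001
  [  7.. 16] 0101010010
  [  8.. 17] 1010100101
  [ 10.. 19] 1010010100
  [ 11.. 20] 0100101001
  (the other 110 windows repeat one of these)
distinct factors: {0010100101, 0010101001, 0100101001, 0100101010, 0101001010, 0101010010, 1001010010, 1001010100, 1010010100, 1010010101, 1010100101}
count = 11  (Sturmian bound for length 10 is 11)

11


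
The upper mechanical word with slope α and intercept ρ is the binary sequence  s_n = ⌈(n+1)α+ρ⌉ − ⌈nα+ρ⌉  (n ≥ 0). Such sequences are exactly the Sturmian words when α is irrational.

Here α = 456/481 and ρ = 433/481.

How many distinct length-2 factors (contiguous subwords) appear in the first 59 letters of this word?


t_n = ⌈(n·456+433)/481⌉ for n = 0 … 59:
  n=0…9: ⌈433/481⌉=1 ⌈889/481⌉=2 ⌈1345/481⌉=3 ⌈1801/481⌉=4 ⌈2257/481⌉=5 ⌈2713/481⌉=6 ⌈3169/481⌉=7 ⌈3625/481⌉=8 ⌈4081/481⌉=9 ⌈4537/481⌉=10
  n=10…19: ⌈4993/481⌉=11 ⌈5449/481⌉=12 ⌈5905/481⌉=13 ⌈6361/481⌉=14 ⌈6817/481⌉=15 ⌈7273/481⌉=16 ⌈7729/481⌉=17 ⌈8185/481⌉=18 ⌈8641/481⌉=18 ⌈9097/481⌉=19
  n=20…29: ⌈9553/481⌉=20 ⌈10009/481⌉=21 ⌈10465/481⌉=22 ⌈10921/481⌉=23 ⌈11377/481⌉=24 ⌈11833/481⌉=25 ⌈12289/481⌉=26 ⌈12745/481⌉=27 ⌈13201/481⌉=28 ⌈13657/481⌉=29
  n=30…39: ⌈14113/481⌉=30 ⌈14569/481⌉=31 ⌈15025/481⌉=32 ⌈15481/481⌉=33 ⌈15937/481⌉=34 ⌈16393/481⌉=35 ⌈16849/481⌉=36 ⌈17305/481⌉=36 ⌈17761/481⌉=37 ⌈18217/481⌉=38
  n=40…49: ⌈18673/481⌉=39 ⌈19129/481⌉=40 ⌈19585/481⌉=41 ⌈20041/481⌉=42 ⌈20497/481⌉=43 ⌈20953/481⌉=44 ⌈21409/481⌉=45 ⌈21865/481⌉=46 ⌈22321/481⌉=47 ⌈22777/481⌉=48
  n=50…59: ⌈23233/481⌉=49 ⌈23689/481⌉=50 ⌈24145/481⌉=51 ⌈24601/481⌉=52 ⌈25057/481⌉=53 ⌈25513/481⌉=54 ⌈25969/481⌉=54 ⌈26425/481⌉=55 ⌈26881/481⌉=56 ⌈27337/481⌉=57
s_n = t_(n+1) − t_n for n = 0 … 58 gives
prefix = 11111111111111111011111111111111111101111111111111111110111
slide a length-2 window over [0..1] … [57..58] (58 windows); first occurrence of each distinct factor:
  [  0..  1] 11
  [ 16.. 17] 10
  [ 17.. 18] 01
  (the other 55 windows repeat one of these)
distinct factors: {01, 10, 11}
count = 3  (Sturmian bound for length 2 is 3)

3


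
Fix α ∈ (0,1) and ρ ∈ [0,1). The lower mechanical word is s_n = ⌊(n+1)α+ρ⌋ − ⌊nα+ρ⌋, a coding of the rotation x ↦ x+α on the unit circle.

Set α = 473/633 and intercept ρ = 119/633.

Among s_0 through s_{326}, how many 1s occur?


#1s = Σ_{n=0}^{326} s_n = Σ_{n=0}^{326} (⌊(n+1)α+ρ⌋ − ⌊nα+ρ⌋)
the sum telescopes: every ⌊nα+ρ⌋ with 0 < n < 327 appears once with + and once with −, leaving ⌊327α+ρ⌋ − ⌊0·α+ρ⌋
327α + ρ = (327·473 + 119) / 633 = 154790/633
ρ = 119/633
⌊154790/633⌋ = 244,  ⌊119/633⌋ = 0
#1s = 244 − 0 = 244

244


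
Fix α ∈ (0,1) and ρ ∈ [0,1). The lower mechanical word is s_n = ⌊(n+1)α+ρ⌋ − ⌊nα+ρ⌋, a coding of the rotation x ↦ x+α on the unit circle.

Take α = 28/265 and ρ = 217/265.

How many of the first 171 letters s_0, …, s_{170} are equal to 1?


18

#1s = Σ_{n=0}^{170} s_n = Σ_{n=0}^{170} (⌊(n+1)α+ρ⌋ − ⌊nα+ρ⌋)
the sum telescopes: every ⌊nα+ρ⌋ with 0 < n < 171 appears once with + and once with −, leaving ⌊171α+ρ⌋ − ⌊0·α+ρ⌋
171α + ρ = (171·28 + 217) / 265 = 5005/265
ρ = 217/265
⌊5005/265⌋ = 18,  ⌊217/265⌋ = 0
#1s = 18 − 0 = 18


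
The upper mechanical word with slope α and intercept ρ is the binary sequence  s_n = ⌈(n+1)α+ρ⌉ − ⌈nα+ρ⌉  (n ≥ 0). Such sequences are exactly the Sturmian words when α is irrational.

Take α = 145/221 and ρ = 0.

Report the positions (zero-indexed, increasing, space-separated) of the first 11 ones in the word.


n=0: ⌈145/221⌉−⌈0/221⌉ = 1−0 = 1  ← one
n=1: ⌈290/221⌉−⌈145/221⌉ = 2−1 = 1  ← one
n=2: ⌈435/221⌉−⌈290/221⌉ = 2−2 = 0
n=3: ⌈580/221⌉−⌈435/221⌉ = 3−2 = 1  ← one
n=4: ⌈725/221⌉−⌈580/221⌉ = 4−3 = 1  ← one
n=5: ⌈870/221⌉−⌈725/221⌉ = 4−4 = 0
n=6: ⌈1015/221⌉−⌈870/221⌉ = 5−4 = 1  ← one
n=7: ⌈1160/221⌉−⌈1015/221⌉ = 6−5 = 1  ← one
n=8: ⌈1305/221⌉−⌈1160/221⌉ = 6−6 = 0
n=9: ⌈1450/221⌉−⌈1305/221⌉ = 7−6 = 1  ← one
n=10: ⌈1595/221⌉−⌈1450/221⌉ = 8−7 = 1  ← one
n=11: ⌈1740/221⌉−⌈1595/221⌉ = 8−8 = 0
n=12: ⌈1885/221⌉−⌈1740/221⌉ = 9−8 = 1  ← one
n=13: ⌈2030/221⌉−⌈1885/221⌉ = 10−9 = 1  ← one
n=14: ⌈2175/221⌉−⌈2030/221⌉ = 10−10 = 0
n=15: ⌈2320/221⌉−⌈2175/221⌉ = 11−10 = 1  ← one
positions of the first 11 ones: 0 1 3 4 6 7 9 10 12 13 15

0 1 3 4 6 7 9 10 12 13 15


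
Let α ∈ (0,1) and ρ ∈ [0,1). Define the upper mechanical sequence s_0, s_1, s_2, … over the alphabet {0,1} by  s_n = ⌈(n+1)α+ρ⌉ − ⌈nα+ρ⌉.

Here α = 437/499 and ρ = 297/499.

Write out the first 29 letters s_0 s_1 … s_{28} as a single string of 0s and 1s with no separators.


11110111111101111111011111110

n=0: ⌈(1·437+297)/499⌉ − ⌈(0·437+297)/499⌉ = ⌈734/499⌉ − ⌈297/499⌉ = 2 − 1 = 1
n=1: ⌈(2·437+297)/499⌉ − ⌈(1·437+297)/499⌉ = ⌈1171/499⌉ − ⌈734/499⌉ = 3 − 2 = 1
n=2: ⌈(3·437+297)/499⌉ − ⌈(2·437+297)/499⌉ = ⌈1608/499⌉ − ⌈1171/499⌉ = 4 − 3 = 1
n=3: ⌈(4·437+297)/499⌉ − ⌈(3·437+297)/499⌉ = ⌈2045/499⌉ − ⌈1608/499⌉ = 5 − 4 = 1
n=4: ⌈(5·437+297)/499⌉ − ⌈(4·437+297)/499⌉ = ⌈2482/499⌉ − ⌈2045/499⌉ = 5 − 5 = 0
n=5: ⌈(6·437+297)/499⌉ − ⌈(5·437+297)/499⌉ = ⌈2919/499⌉ − ⌈2482/499⌉ = 6 − 5 = 1
n=6: ⌈(7·437+297)/499⌉ − ⌈(6·437+297)/499⌉ = ⌈3356/499⌉ − ⌈2919/499⌉ = 7 − 6 = 1
n=7: ⌈(8·437+297)/499⌉ − ⌈(7·437+297)/499⌉ = ⌈3793/499⌉ − ⌈3356/499⌉ = 8 − 7 = 1
n=8: ⌈(9·437+297)/499⌉ − ⌈(8·437+297)/499⌉ = ⌈4230/499⌉ − ⌈3793/499⌉ = 9 − 8 = 1
n=9: ⌈(10·437+297)/499⌉ − ⌈(9·437+297)/499⌉ = ⌈4667/499⌉ − ⌈4230/499⌉ = 10 − 9 = 1
n=10: ⌈(11·437+297)/499⌉ − ⌈(10·437+297)/499⌉ = ⌈5104/499⌉ − ⌈4667/499⌉ = 11 − 10 = 1
n=11: ⌈(12·437+297)/499⌉ − ⌈(11·437+297)/499⌉ = ⌈5541/499⌉ − ⌈5104/499⌉ = 12 − 11 = 1
n=12: ⌈(13·437+297)/499⌉ − ⌈(12·437+297)/499⌉ = ⌈5978/499⌉ − ⌈5541/499⌉ = 12 − 12 = 0
n=13: ⌈(14·437+297)/499⌉ − ⌈(13·437+297)/499⌉ = ⌈6415/499⌉ − ⌈5978/499⌉ = 13 − 12 = 1
n=14: ⌈(15·437+297)/499⌉ − ⌈(14·437+297)/499⌉ = ⌈6852/499⌉ − ⌈6415/499⌉ = 14 − 13 = 1
n=15: ⌈(16·437+297)/499⌉ − ⌈(15·437+297)/499⌉ = ⌈7289/499⌉ − ⌈6852/499⌉ = 15 − 14 = 1
n=16: ⌈(17·437+297)/499⌉ − ⌈(16·437+297)/499⌉ = ⌈7726/499⌉ − ⌈7289/499⌉ = 16 − 15 = 1
n=17: ⌈(18·437+297)/499⌉ − ⌈(17·437+297)/499⌉ = ⌈8163/499⌉ − ⌈7726/499⌉ = 17 − 16 = 1
n=18: ⌈(19·437+297)/499⌉ − ⌈(18·437+297)/499⌉ = ⌈8600/499⌉ − ⌈8163/499⌉ = 18 − 17 = 1
n=19: ⌈(20·437+297)/499⌉ − ⌈(19·437+297)/499⌉ = ⌈9037/499⌉ − ⌈8600/499⌉ = 19 − 18 = 1
n=20: ⌈(21·437+297)/499⌉ − ⌈(20·437+297)/499⌉ = ⌈9474/499⌉ − ⌈9037/499⌉ = 19 − 19 = 0
n=21: ⌈(22·437+297)/499⌉ − ⌈(21·437+297)/499⌉ = ⌈9911/499⌉ − ⌈9474/499⌉ = 20 − 19 = 1
n=22: ⌈(23·437+297)/499⌉ − ⌈(22·437+297)/499⌉ = ⌈10348/499⌉ − ⌈9911/499⌉ = 21 − 20 = 1
n=23: ⌈(24·437+297)/499⌉ − ⌈(23·437+297)/499⌉ = ⌈10785/499⌉ − ⌈10348/499⌉ = 22 − 21 = 1
n=24: ⌈(25·437+297)/499⌉ − ⌈(24·437+297)/499⌉ = ⌈11222/499⌉ − ⌈10785/499⌉ = 23 − 22 = 1
n=25: ⌈(26·437+297)/499⌉ − ⌈(25·437+297)/499⌉ = ⌈11659/499⌉ − ⌈11222/499⌉ = 24 − 23 = 1
n=26: ⌈(27·437+297)/499⌉ − ⌈(26·437+297)/499⌉ = ⌈12096/499⌉ − ⌈11659/499⌉ = 25 − 24 = 1
n=27: ⌈(28·437+297)/499⌉ − ⌈(27·437+297)/499⌉ = ⌈12533/499⌉ − ⌈12096/499⌉ = 26 − 25 = 1
n=28: ⌈(29·437+297)/499⌉ − ⌈(28·437+297)/499⌉ = ⌈12970/499⌉ − ⌈12533/499⌉ = 26 − 26 = 0


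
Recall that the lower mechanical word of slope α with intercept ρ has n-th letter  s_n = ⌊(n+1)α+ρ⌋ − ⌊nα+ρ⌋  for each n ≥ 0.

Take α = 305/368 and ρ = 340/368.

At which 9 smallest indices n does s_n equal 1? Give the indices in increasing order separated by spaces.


0 1 2 3 4 6 7 8 9

n=0: ⌊645/368⌋−⌊340/368⌋ = 1−0 = 1  ← one
n=1: ⌊950/368⌋−⌊645/368⌋ = 2−1 = 1  ← one
n=2: ⌊1255/368⌋−⌊950/368⌋ = 3−2 = 1  ← one
n=3: ⌊1560/368⌋−⌊1255/368⌋ = 4−3 = 1  ← one
n=4: ⌊1865/368⌋−⌊1560/368⌋ = 5−4 = 1  ← one
n=5: ⌊2170/368⌋−⌊1865/368⌋ = 5−5 = 0
n=6: ⌊2475/368⌋−⌊2170/368⌋ = 6−5 = 1  ← one
n=7: ⌊2780/368⌋−⌊2475/368⌋ = 7−6 = 1  ← one
n=8: ⌊3085/368⌋−⌊2780/368⌋ = 8−7 = 1  ← one
n=9: ⌊3390/368⌋−⌊3085/368⌋ = 9−8 = 1  ← one
positions of the first 9 ones: 0 1 2 3 4 6 7 8 9


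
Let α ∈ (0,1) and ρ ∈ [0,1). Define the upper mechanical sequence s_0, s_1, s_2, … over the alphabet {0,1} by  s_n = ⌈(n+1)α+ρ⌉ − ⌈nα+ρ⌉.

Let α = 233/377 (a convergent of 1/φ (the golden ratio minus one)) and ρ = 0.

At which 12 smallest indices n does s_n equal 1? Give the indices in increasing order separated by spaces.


n=0: ⌈233/377⌉−⌈0/377⌉ = 1−0 = 1  ← one
n=1: ⌈466/377⌉−⌈233/377⌉ = 2−1 = 1  ← one
n=2: ⌈699/377⌉−⌈466/377⌉ = 2−2 = 0
n=3: ⌈932/377⌉−⌈699/377⌉ = 3−2 = 1  ← one
n=4: ⌈1165/377⌉−⌈932/377⌉ = 4−3 = 1  ← one
n=5: ⌈1398/377⌉−⌈1165/377⌉ = 4−4 = 0
n=6: ⌈1631/377⌉−⌈1398/377⌉ = 5−4 = 1  ← one
n=7: ⌈1864/377⌉−⌈1631/377⌉ = 5−5 = 0
n=8: ⌈2097/377⌉−⌈1864/377⌉ = 6−5 = 1  ← one
n=9: ⌈2330/377⌉−⌈2097/377⌉ = 7−6 = 1  ← one
n=10: ⌈2563/377⌉−⌈2330/377⌉ = 7−7 = 0
n=11: ⌈2796/377⌉−⌈2563/377⌉ = 8−7 = 1  ← one
n=12: ⌈3029/377⌉−⌈2796/377⌉ = 9−8 = 1  ← one
n=13: ⌈3262/377⌉−⌈3029/377⌉ = 9−9 = 0
n=14: ⌈3495/377⌉−⌈3262/377⌉ = 10−9 = 1  ← one
n=15: ⌈3728/377⌉−⌈3495/377⌉ = 10−10 = 0
n=16: ⌈3961/377⌉−⌈3728/377⌉ = 11−10 = 1  ← one
n=17: ⌈4194/377⌉−⌈3961/377⌉ = 12−11 = 1  ← one
positions of the first 12 ones: 0 1 3 4 6 8 9 11 12 14 16 17

0 1 3 4 6 8 9 11 12 14 16 17


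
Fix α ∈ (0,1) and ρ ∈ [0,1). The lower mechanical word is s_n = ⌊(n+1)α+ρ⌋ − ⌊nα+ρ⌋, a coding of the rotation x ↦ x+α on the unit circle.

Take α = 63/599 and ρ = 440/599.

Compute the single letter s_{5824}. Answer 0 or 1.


0

(n+1)α + ρ = (5825·63 + 440) / 599 = 367415/599
nα + ρ     = (5824·63 + 440) / 599 = 367352/599
⌊367415/599⌋ = 613,  ⌊367352/599⌋ = 613
s_{5824} = 613 − 613 = 0


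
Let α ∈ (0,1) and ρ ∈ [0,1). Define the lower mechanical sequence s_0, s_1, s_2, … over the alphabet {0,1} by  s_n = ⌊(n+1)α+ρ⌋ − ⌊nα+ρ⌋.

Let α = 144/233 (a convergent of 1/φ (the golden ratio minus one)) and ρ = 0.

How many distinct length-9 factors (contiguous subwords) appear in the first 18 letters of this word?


9

t_n = ⌊(n·144)/233⌋ for n = 0 … 18:
  n=0…9: ⌊0/233⌋=0 ⌊144/233⌋=0 ⌊288/233⌋=1 ⌊432/233⌋=1 ⌊576/233⌋=2 ⌊720/233⌋=3 ⌊864/233⌋=3 ⌊1008/233⌋=4 ⌊1152/233⌋=4 ⌊1296/233⌋=5
  n=10…18: ⌊1440/233⌋=6 ⌊1584/233⌋=6 ⌊1728/233⌋=7 ⌊1872/233⌋=8 ⌊2016/233⌋=8 ⌊2160/233⌋=9 ⌊2304/233⌋=9 ⌊2448/233⌋=10 ⌊2592/233⌋=11
s_n = t_(n+1) − t_n for n = 0 … 17 gives
prefix = 010110101101101011
slide a length-9 window over [0..8] … [9..17] (10 windows); first occurrence of each distinct factor:
  [  0..  8] 010110101
  [  1..  9] 101101011
  [  2.. 10] 011010110
  [  3.. 11] 110101101
  [  4.. 12] 101011011
  [  5.. 13] 010110110
  [  6.. 14] 101101101
  [  7.. 15] 011011010
  [  8.. 16] 110110101
  (the other 1 window repeats one of these)
distinct factors: {010110101, 010110110, 011010110, 011011010, 101011011, 101101011, 101101101, 110101101, 110110101}
count = 9  (Sturmian bound for length 9 is 10)


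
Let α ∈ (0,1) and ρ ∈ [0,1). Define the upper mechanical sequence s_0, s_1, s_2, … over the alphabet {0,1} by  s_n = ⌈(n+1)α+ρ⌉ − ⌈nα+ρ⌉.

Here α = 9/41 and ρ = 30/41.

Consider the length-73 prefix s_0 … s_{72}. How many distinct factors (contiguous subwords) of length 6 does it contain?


t_n = ⌈(n·9+30)/41⌉ for n = 0 … 73:
  n=0…9: ⌈30/41⌉=1 ⌈39/41⌉=1 ⌈48/41⌉=2 ⌈57/41⌉=2 ⌈66/41⌉=2 ⌈75/41⌉=2 ⌈84/41⌉=3 ⌈93/41⌉=3 ⌈102/41⌉=3 ⌈111/41⌉=3
  n=10…19: ⌈120/41⌉=3 ⌈129/41⌉=4 ⌈138/41⌉=4 ⌈147/41⌉=4 ⌈156/41⌉=4 ⌈165/41⌉=5 ⌈174/41⌉=5 ⌈183/41⌉=5 ⌈192/41⌉=5 ⌈201/41⌉=5
  n=20…29: ⌈210/41⌉=6 ⌈219/41⌉=6 ⌈228/41⌉=6 ⌈237/41⌉=6 ⌈246/41⌉=6 ⌈255/41⌉=7 ⌈264/41⌉=7 ⌈273/41⌉=7 ⌈282/41⌉=7 ⌈291/41⌉=8
  n=30…39: ⌈300/41⌉=8 ⌈309/41⌉=8 ⌈318/41⌉=8 ⌈327/41⌉=8 ⌈336/41⌉=9 ⌈345/41⌉=9 ⌈354/41⌉=9 ⌈363/41⌉=9 ⌈372/41⌉=10 ⌈381/41⌉=10
  n=40…49: ⌈390/41⌉=10 ⌈399/41⌉=10 ⌈408/41⌉=10 ⌈417/41⌉=11 ⌈426/41⌉=11 ⌈435/41⌉=11 ⌈444/41⌉=11 ⌈453/41⌉=12 ⌈462/41⌉=12 ⌈471/41⌉=12
  n=50…59: ⌈480/41⌉=12 ⌈489/41⌉=12 ⌈498/41⌉=13 ⌈507/41⌉=13 ⌈516/41⌉=13 ⌈525/41⌉=13 ⌈534/41⌉=14 ⌈543/41⌉=14 ⌈552/41⌉=14 ⌈561/41⌉=14
  n=60…69: ⌈570/41⌉=14 ⌈579/41⌉=15 ⌈588/41⌉=15 ⌈597/41⌉=15 ⌈606/41⌉=15 ⌈615/41⌉=15 ⌈624/41⌉=16 ⌈633/41⌉=16 ⌈642/41⌉=16 ⌈651/41⌉=16
  n=70…73: ⌈660/41⌉=17 ⌈669/41⌉=17 ⌈678/41⌉=17 ⌈687/41⌉=17
s_n = t_(n+1) − t_n for n = 0 … 72 gives
prefix = 0100010000100010000100001000100001000100001000100001000100001000010001000
slide a length-6 window over [0..5] … [67..72] (68 windows); first occurrence of each distinct factor:
  [  0..  5] 010001
  [  1..  6] 100010
  [  2..  7] 000100
  [  3..  8] 001000
  [  4..  9] 010000
  [  5.. 10] 100001
  [  6.. 11] 000010
  (the other 61 windows repeat one of these)
distinct factors: {000010, 000100, 001000, 010000, 010001, 100001, 100010}
count = 7  (Sturmian bound for length 6 is 7)

7


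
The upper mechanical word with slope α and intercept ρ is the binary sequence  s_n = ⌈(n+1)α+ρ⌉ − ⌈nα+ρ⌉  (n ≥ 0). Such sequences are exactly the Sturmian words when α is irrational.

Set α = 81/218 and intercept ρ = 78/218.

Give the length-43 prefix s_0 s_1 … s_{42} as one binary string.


n=0: ⌈(1·81+78)/218⌉ − ⌈(0·81+78)/218⌉ = ⌈159/218⌉ − ⌈78/218⌉ = 1 − 1 = 0
n=1: ⌈(2·81+78)/218⌉ − ⌈(1·81+78)/218⌉ = ⌈240/218⌉ − ⌈159/218⌉ = 2 − 1 = 1
n=2: ⌈(3·81+78)/218⌉ − ⌈(2·81+78)/218⌉ = ⌈321/218⌉ − ⌈240/218⌉ = 2 − 2 = 0
n=3: ⌈(4·81+78)/218⌉ − ⌈(3·81+78)/218⌉ = ⌈402/218⌉ − ⌈321/218⌉ = 2 − 2 = 0
n=4: ⌈(5·81+78)/218⌉ − ⌈(4·81+78)/218⌉ = ⌈483/218⌉ − ⌈402/218⌉ = 3 − 2 = 1
n=5: ⌈(6·81+78)/218⌉ − ⌈(5·81+78)/218⌉ = ⌈564/218⌉ − ⌈483/218⌉ = 3 − 3 = 0
n=6: ⌈(7·81+78)/218⌉ − ⌈(6·81+78)/218⌉ = ⌈645/218⌉ − ⌈564/218⌉ = 3 − 3 = 0
n=7: ⌈(8·81+78)/218⌉ − ⌈(7·81+78)/218⌉ = ⌈726/218⌉ − ⌈645/218⌉ = 4 − 3 = 1
n=8: ⌈(9·81+78)/218⌉ − ⌈(8·81+78)/218⌉ = ⌈807/218⌉ − ⌈726/218⌉ = 4 − 4 = 0
n=9: ⌈(10·81+78)/218⌉ − ⌈(9·81+78)/218⌉ = ⌈888/218⌉ − ⌈807/218⌉ = 5 − 4 = 1
n=10: ⌈(11·81+78)/218⌉ − ⌈(10·81+78)/218⌉ = ⌈969/218⌉ − ⌈888/218⌉ = 5 − 5 = 0
n=11: ⌈(12·81+78)/218⌉ − ⌈(11·81+78)/218⌉ = ⌈1050/218⌉ − ⌈969/218⌉ = 5 − 5 = 0
n=12: ⌈(13·81+78)/218⌉ − ⌈(12·81+78)/218⌉ = ⌈1131/218⌉ − ⌈1050/218⌉ = 6 − 5 = 1
n=13: ⌈(14·81+78)/218⌉ − ⌈(13·81+78)/218⌉ = ⌈1212/218⌉ − ⌈1131/218⌉ = 6 − 6 = 0
n=14: ⌈(15·81+78)/218⌉ − ⌈(14·81+78)/218⌉ = ⌈1293/218⌉ − ⌈1212/218⌉ = 6 − 6 = 0
n=15: ⌈(16·81+78)/218⌉ − ⌈(15·81+78)/218⌉ = ⌈1374/218⌉ − ⌈1293/218⌉ = 7 − 6 = 1
n=16: ⌈(17·81+78)/218⌉ − ⌈(16·81+78)/218⌉ = ⌈1455/218⌉ − ⌈1374/218⌉ = 7 − 7 = 0
n=17: ⌈(18·81+78)/218⌉ − ⌈(17·81+78)/218⌉ = ⌈1536/218⌉ − ⌈1455/218⌉ = 8 − 7 = 1
n=18: ⌈(19·81+78)/218⌉ − ⌈(18·81+78)/218⌉ = ⌈1617/218⌉ − ⌈1536/218⌉ = 8 − 8 = 0
n=19: ⌈(20·81+78)/218⌉ − ⌈(19·81+78)/218⌉ = ⌈1698/218⌉ − ⌈1617/218⌉ = 8 − 8 = 0
n=20: ⌈(21·81+78)/218⌉ − ⌈(20·81+78)/218⌉ = ⌈1779/218⌉ − ⌈1698/218⌉ = 9 − 8 = 1
n=21: ⌈(22·81+78)/218⌉ − ⌈(21·81+78)/218⌉ = ⌈1860/218⌉ − ⌈1779/218⌉ = 9 − 9 = 0
n=22: ⌈(23·81+78)/218⌉ − ⌈(22·81+78)/218⌉ = ⌈1941/218⌉ − ⌈1860/218⌉ = 9 − 9 = 0
n=23: ⌈(24·81+78)/218⌉ − ⌈(23·81+78)/218⌉ = ⌈2022/218⌉ − ⌈1941/218⌉ = 10 − 9 = 1
n=24: ⌈(25·81+78)/218⌉ − ⌈(24·81+78)/218⌉ = ⌈2103/218⌉ − ⌈2022/218⌉ = 10 − 10 = 0
n=25: ⌈(26·81+78)/218⌉ − ⌈(25·81+78)/218⌉ = ⌈2184/218⌉ − ⌈2103/218⌉ = 11 − 10 = 1
n=26: ⌈(27·81+78)/218⌉ − ⌈(26·81+78)/218⌉ = ⌈2265/218⌉ − ⌈2184/218⌉ = 11 − 11 = 0
n=27: ⌈(28·81+78)/218⌉ − ⌈(27·81+78)/218⌉ = ⌈2346/218⌉ − ⌈2265/218⌉ = 11 − 11 = 0
n=28: ⌈(29·81+78)/218⌉ − ⌈(28·81+78)/218⌉ = ⌈2427/218⌉ − ⌈2346/218⌉ = 12 − 11 = 1
n=29: ⌈(30·81+78)/218⌉ − ⌈(29·81+78)/218⌉ = ⌈2508/218⌉ − ⌈2427/218⌉ = 12 − 12 = 0
n=30: ⌈(31·81+78)/218⌉ − ⌈(30·81+78)/218⌉ = ⌈2589/218⌉ − ⌈2508/218⌉ = 12 − 12 = 0
n=31: ⌈(32·81+78)/218⌉ − ⌈(31·81+78)/218⌉ = ⌈2670/218⌉ − ⌈2589/218⌉ = 13 − 12 = 1
n=32: ⌈(33·81+78)/218⌉ − ⌈(32·81+78)/218⌉ = ⌈2751/218⌉ − ⌈2670/218⌉ = 13 − 13 = 0
n=33: ⌈(34·81+78)/218⌉ − ⌈(33·81+78)/218⌉ = ⌈2832/218⌉ − ⌈2751/218⌉ = 13 − 13 = 0
n=34: ⌈(35·81+78)/218⌉ − ⌈(34·81+78)/218⌉ = ⌈2913/218⌉ − ⌈2832/218⌉ = 14 − 13 = 1
n=35: ⌈(36·81+78)/218⌉ − ⌈(35·81+78)/218⌉ = ⌈2994/218⌉ − ⌈2913/218⌉ = 14 − 14 = 0
n=36: ⌈(37·81+78)/218⌉ − ⌈(36·81+78)/218⌉ = ⌈3075/218⌉ − ⌈2994/218⌉ = 15 − 14 = 1
n=37: ⌈(38·81+78)/218⌉ − ⌈(37·81+78)/218⌉ = ⌈3156/218⌉ − ⌈3075/218⌉ = 15 − 15 = 0
n=38: ⌈(39·81+78)/218⌉ − ⌈(38·81+78)/218⌉ = ⌈3237/218⌉ − ⌈3156/218⌉ = 15 − 15 = 0
n=39: ⌈(40·81+78)/218⌉ − ⌈(39·81+78)/218⌉ = ⌈3318/218⌉ − ⌈3237/218⌉ = 16 − 15 = 1
n=40: ⌈(41·81+78)/218⌉ − ⌈(40·81+78)/218⌉ = ⌈3399/218⌉ − ⌈3318/218⌉ = 16 − 16 = 0
n=41: ⌈(42·81+78)/218⌉ − ⌈(41·81+78)/218⌉ = ⌈3480/218⌉ − ⌈3399/218⌉ = 16 − 16 = 0
n=42: ⌈(43·81+78)/218⌉ − ⌈(42·81+78)/218⌉ = ⌈3561/218⌉ − ⌈3480/218⌉ = 17 − 16 = 1

0100100101001001010010010100100100101001001
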